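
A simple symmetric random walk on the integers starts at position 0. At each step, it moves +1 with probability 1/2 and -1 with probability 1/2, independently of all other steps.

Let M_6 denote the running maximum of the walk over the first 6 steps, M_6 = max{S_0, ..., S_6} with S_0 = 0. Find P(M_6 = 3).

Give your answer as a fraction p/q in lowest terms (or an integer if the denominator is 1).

Answer: 3/32

Derivation:
Let M_6 = max(S_0,...,S_6). Use the reflection principle: for j ≥ 1, #{paths with M_6 ≥ j} = #{S_6 ≥ j} + #{S_6 ≥ j+1}.
By reflection, #{M_6 ≥ 3} = #{S_6 ≥ 3} + #{S_6 ≥ 4} = 7 + 7 = 14.
#{M_6 ≥ 4} = #{S_6 ≥ 4} + #{S_6 ≥ 5} = 7 + 1 = 8.
#{M_6 = 3} = 14 - 8 = 6.
P(M_6 = 3) = 6/64 = 3/32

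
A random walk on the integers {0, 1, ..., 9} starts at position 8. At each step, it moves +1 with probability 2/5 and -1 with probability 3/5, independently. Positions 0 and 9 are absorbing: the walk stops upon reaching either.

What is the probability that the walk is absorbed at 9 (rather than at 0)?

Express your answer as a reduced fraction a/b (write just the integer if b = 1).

Answer: 12610/19171

Derivation:
Biased walk: p = 2/5, q = 3/5, r = q/p = 3/2
Gambler's ruin: P(hit 9 before 0 | start at 8) = (1 - r^a)/(1 - r^N)
r^8 = 6561/256; r^9 = 19683/512
P = (1 - 6561/256) / (1 - 19683/512) = -6305/256 / -19171/512 = 12610/19171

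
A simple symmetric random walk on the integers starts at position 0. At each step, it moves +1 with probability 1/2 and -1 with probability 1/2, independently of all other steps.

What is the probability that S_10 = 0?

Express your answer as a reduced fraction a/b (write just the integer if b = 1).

To return to 0 after 10 steps: need exactly 5 steps of +1 and 5 of -1.
Favorable paths: C(10,5) = 252
Total paths: 2^10 = 1024
P = 252/1024 = 63/256

Answer: 63/256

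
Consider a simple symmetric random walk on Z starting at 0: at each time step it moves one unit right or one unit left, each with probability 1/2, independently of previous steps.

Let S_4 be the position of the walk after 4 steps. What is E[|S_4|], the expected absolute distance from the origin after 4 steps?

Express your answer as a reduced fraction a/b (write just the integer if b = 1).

Answer: 3/2

Derivation:
S_4 takes values m ≡ 0 (mod 2) with |m| ≤ 4; P(S_4=m) = C(4,(4+m)/2)/2^4.
Total paths: 2^4 = 16
Distribution: P(S=-4)=1/16, P(S=-2)=4/16, P(S=0)=6/16, P(S=2)=4/16, P(S=4)=1/16
E[|S_4|] = Σ_m |m|·P(S_4=m) = 24/16 = 3/2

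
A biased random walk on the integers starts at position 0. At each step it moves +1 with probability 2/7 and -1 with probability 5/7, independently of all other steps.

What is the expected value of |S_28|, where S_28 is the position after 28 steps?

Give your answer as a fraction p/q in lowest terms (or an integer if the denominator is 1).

S_28 takes values m ≡ 0 (mod 2) with |m| ≤ 28; P(S_28=m) = C(28,(28+m)/2) · (2/7)^((28+m)/2) · (5/7)^((28-m)/2).
Distribution: P(S=-28)=37252902984619140625/459986536544739960976801, P(S=-26)=59604644775390625000/65712362363534280139543, P(S=-24)=321865081787109375000/65712362363534280139543, P(S=-22)=1115798950195312500000/65712362363534280139543, P(S=-20)=2789497375488281250000/65712362363534280139543, P(S=-18)=5355834960937500000000/65712362363534280139543, P(S=-16)=8212280273437500000000/65712362363534280139543, P(S=-14)=72268066406250000000000/459986536544739960976801, P(S=-12)=10840209960937500000000/65712362363534280139543, P(S=-10)=9635742187500000000000/65712362363534280139543, P(S=-8)=7323164062500000000000/65712362363534280139543, P(S=-6)=4793343750000000000000/65712362363534280139543, P(S=-4)=2716228125000000000000/65712362363534280139543, P(S=-2)=1337220000000000000000/65712362363534280139543, P(S=0)=4011660000000000000000/459986536544739960976801, P(S=2)=213955200000000000000/65712362363534280139543, P(S=4)=69535440000000000000/65712362363534280139543, P(S=6)=19633536000000000000/65712362363534280139543, P(S=8)=4799308800000000000/65712362363534280139543, P(S=10)=1010380800000000000/65712362363534280139543, P(S=12)=181868544000000000/65712362363534280139543, P(S=14)=193993113600000000/459986536544739960976801, P(S=16)=3527147520000000/65712362363534280139543, P(S=18)=368050176000000/65712362363534280139543, P(S=20)=30670848000000/65712362363534280139543, P(S=22)=1962934272000/65712362363534280139543, P(S=24)=90596966400/65712362363534280139543, P(S=26)=2684354560/65712362363534280139543, P(S=28)=268435456/459986536544739960976801
E[|S_28|] = Σ_m |m|·P(S_28=m) = 790298319924942153950484/65712362363534280139543

Answer: 790298319924942153950484/65712362363534280139543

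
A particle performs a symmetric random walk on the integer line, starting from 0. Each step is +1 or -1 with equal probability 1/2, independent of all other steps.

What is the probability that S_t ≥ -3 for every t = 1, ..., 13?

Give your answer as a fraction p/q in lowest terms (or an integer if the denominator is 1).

Let f(t,s) = #length-t paths at position s with S_1..S_t all ≥ -3.
f(t,s) = f(t-1,s-1) + f(t-1,s+1) for s ≥ -3; f(t,s) = 0 for s < -3.
t=0: f(0,0)=1
t=1: f(1,-1)=1 f(1,1)=1
t=2: f(2,-2)=1 f(2,0)=2 f(2,2)=1
t=3: f(3,-3)=1 f(3,-1)=3 f(3,1)=3 f(3,3)=1
t=4: f(4,-2)=4 f(4,0)=6 f(4,2)=4 f(4,4)=1
t=5: f(5,-3)=4 f(5,-1)=10 f(5,1)=10 f(5,3)=5 f(5,5)=1
t=6: f(6,-2)=14 f(6,0)=20 f(6,2)=15 f(6,4)=6 f(6,6)=1
t=7: f(7,-3)=14 f(7,-1)=34 f(7,1)=35 f(7,3)=21 f(7,5)=7 f(7,7)=1
t=8: f(8,-2)=48 f(8,0)=69 f(8,2)=56 f(8,4)=28 f(8,6)=8 f(8,8)=1
t=9: f(9,-3)=48 f(9,-1)=117 f(9,1)=125 f(9,3)=84 f(9,5)=36 f(9,7)=9 f(9,9)=1
t=10: f(10,-2)=165 f(10,0)=242 f(10,2)=209 f(10,4)=120 f(10,6)=45 f(10,8)=10 f(10,10)=1
t=11: f(11,-3)=165 f(11,-1)=407 f(11,1)=451 f(11,3)=329 f(11,5)=165 f(11,7)=55 f(11,9)=11 f(11,11)=1
t=12: f(12,-2)=572 f(12,0)=858 f(12,2)=780 f(12,4)=494 f(12,6)=220 f(12,8)=66 f(12,10)=12 f(12,12)=1
t=13: f(13,-3)=572 f(13,-1)=1430 f(13,1)=1638 f(13,3)=1274 f(13,5)=714 f(13,7)=286 f(13,9)=78 f(13,11)=13 f(13,13)=1
Σ_s f(13,s) = 6006
P = 6006/8192 = 3003/4096

Answer: 3003/4096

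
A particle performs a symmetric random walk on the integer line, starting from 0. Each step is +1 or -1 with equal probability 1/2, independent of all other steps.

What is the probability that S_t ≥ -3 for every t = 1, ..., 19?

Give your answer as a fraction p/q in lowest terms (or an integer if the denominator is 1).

Answer: 20995/32768

Derivation:
Let f(t,s) = #length-t paths at position s with S_1..S_t all ≥ -3.
f(t,s) = f(t-1,s-1) + f(t-1,s+1) for s ≥ -3; f(t,s) = 0 for s < -3.
t=0: f(0,0)=1
t=1: f(1,-1)=1 f(1,1)=1
t=2: f(2,-2)=1 f(2,0)=2 f(2,2)=1
t=3: f(3,-3)=1 f(3,-1)=3 f(3,1)=3 f(3,3)=1
t=4: f(4,-2)=4 f(4,0)=6 f(4,2)=4 f(4,4)=1
t=5: f(5,-3)=4 f(5,-1)=10 f(5,1)=10 f(5,3)=5 f(5,5)=1
t=6: f(6,-2)=14 f(6,0)=20 f(6,2)=15 f(6,4)=6 f(6,6)=1
t=7: f(7,-3)=14 f(7,-1)=34 f(7,1)=35 f(7,3)=21 f(7,5)=7 f(7,7)=1
t=8: f(8,-2)=48 f(8,0)=69 f(8,2)=56 f(8,4)=28 f(8,6)=8 f(8,8)=1
t=9: f(9,-3)=48 f(9,-1)=117 f(9,1)=125 f(9,3)=84 f(9,5)=36 f(9,7)=9 f(9,9)=1
t=10: f(10,-2)=165 f(10,0)=242 f(10,2)=209 f(10,4)=120 f(10,6)=45 f(10,8)=10 f(10,10)=1
t=11: f(11,-3)=165 f(11,-1)=407 f(11,1)=451 f(11,3)=329 f(11,5)=165 f(11,7)=55 f(11,9)=11 f(11,11)=1
t=12: f(12,-2)=572 f(12,0)=858 f(12,2)=780 f(12,4)=494 f(12,6)=220 f(12,8)=66 f(12,10)=12 f(12,12)=1
t=13: f(13,-3)=572 f(13,-1)=1430 f(13,1)=1638 f(13,3)=1274 f(13,5)=714 f(13,7)=286 f(13,9)=78 f(13,11)=13 f(13,13)=1
t=14: f(14,-2)=2002 f(14,0)=3068 f(14,2)=2912 f(14,4)=1988 f(14,6)=1000 f(14,8)=364 f(14,10)=91 f(14,12)=14 f(14,14)=1
t=15: f(15,-3)=2002 f(15,-1)=5070 f(15,1)=5980 f(15,3)=4900 f(15,5)=2988 f(15,7)=1364 f(15,9)=455 f(15,11)=105 f(15,13)=15 f(15,15)=1
t=16: f(16,-2)=7072 f(16,0)=11050 f(16,2)=10880 f(16,4)=7888 f(16,6)=4352 f(16,8)=1819 f(16,10)=560 f(16,12)=120 f(16,14)=16 f(16,16)=1
t=17: f(17,-3)=7072 f(17,-1)=18122 f(17,1)=21930 f(17,3)=18768 f(17,5)=12240 f(17,7)=6171 f(17,9)=2379 f(17,11)=680 f(17,13)=136 f(17,15)=17 f(17,17)=1
t=18: f(18,-2)=25194 f(18,0)=40052 f(18,2)=40698 f(18,4)=31008 f(18,6)=18411 f(18,8)=8550 f(18,10)=3059 f(18,12)=816 f(18,14)=153 f(18,16)=18 f(18,18)=1
t=19: f(19,-3)=25194 f(19,-1)=65246 f(19,1)=80750 f(19,3)=71706 f(19,5)=49419 f(19,7)=26961 f(19,9)=11609 f(19,11)=3875 f(19,13)=969 f(19,15)=171 f(19,17)=19 f(19,19)=1
Σ_s f(19,s) = 335920
P = 335920/524288 = 20995/32768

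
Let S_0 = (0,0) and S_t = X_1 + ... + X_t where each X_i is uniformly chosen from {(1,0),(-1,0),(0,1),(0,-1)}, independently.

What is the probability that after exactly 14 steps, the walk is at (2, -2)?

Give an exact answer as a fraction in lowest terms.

Let h be the number of horizontal steps (so 14-h are vertical). To end at (2,-2) need (h+2)/2 right-steps and ((14-h)-2)/2 up-steps.
Sum over h with 2 ≤ h ≤ 12, h ≡ 0 (mod 2), 14-h ≡ 0 (mod 2):
h=2: C(14,2)·C(2,2)·C(12,5) = 91·1·792 = 72072
h=4: C(14,4)·C(4,3)·C(10,4) = 1001·4·210 = 840840
h=6: C(14,6)·C(6,4)·C(8,3) = 3003·15·56 = 2522520
h=8: C(14,8)·C(8,5)·C(6,2) = 3003·56·15 = 2522520
h=10: C(14,10)·C(10,6)·C(4,1) = 1001·210·4 = 840840
h=12: C(14,12)·C(12,7)·C(2,0) = 91·792·1 = 72072
Total favorable: 6870864
Total paths: 4^14 = 268435456
P = 6870864/268435456 = 429429/16777216

Answer: 429429/16777216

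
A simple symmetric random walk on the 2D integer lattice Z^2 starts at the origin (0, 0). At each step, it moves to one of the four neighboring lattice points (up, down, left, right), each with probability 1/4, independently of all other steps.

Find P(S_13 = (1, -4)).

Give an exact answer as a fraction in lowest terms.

Let h be the number of horizontal steps (so 13-h are vertical). To end at (1,-4) need (h+1)/2 right-steps and ((13-h)-4)/2 up-steps.
Sum over h with 1 ≤ h ≤ 9, h ≡ 1 (mod 2), 13-h ≡ 0 (mod 2):
h=1: C(13,1)·C(1,1)·C(12,4) = 13·1·495 = 6435
h=3: C(13,3)·C(3,2)·C(10,3) = 286·3·120 = 102960
h=5: C(13,5)·C(5,3)·C(8,2) = 1287·10·28 = 360360
h=7: C(13,7)·C(7,4)·C(6,1) = 1716·35·6 = 360360
h=9: C(13,9)·C(9,5)·C(4,0) = 715·126·1 = 90090
Total favorable: 920205
Total paths: 4^13 = 67108864
P = 920205/67108864 = 920205/67108864

Answer: 920205/67108864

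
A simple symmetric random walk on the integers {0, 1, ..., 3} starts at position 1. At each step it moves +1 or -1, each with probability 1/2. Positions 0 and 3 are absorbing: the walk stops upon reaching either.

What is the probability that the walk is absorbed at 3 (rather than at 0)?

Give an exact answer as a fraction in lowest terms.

Answer: 1/3

Derivation:
Symmetric walk (p = 1/2): the harmonic-function argument gives P(hit 3 before 0 | start at 1) = a/N.
P = 1/3 = 1/3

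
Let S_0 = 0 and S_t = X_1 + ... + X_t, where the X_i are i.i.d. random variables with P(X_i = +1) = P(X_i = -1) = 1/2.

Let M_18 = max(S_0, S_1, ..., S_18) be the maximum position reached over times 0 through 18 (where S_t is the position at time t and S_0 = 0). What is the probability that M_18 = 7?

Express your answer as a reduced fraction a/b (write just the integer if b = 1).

Let M_18 = max(S_0,...,S_18). Use the reflection principle: for j ≥ 1, #{paths with M_18 ≥ j} = #{S_18 ≥ j} + #{S_18 ≥ j+1}.
By reflection, #{M_18 ≥ 7} = #{S_18 ≥ 7} + #{S_18 ≥ 8} = 12616 + 12616 = 25232.
#{M_18 ≥ 8} = #{S_18 ≥ 8} + #{S_18 ≥ 9} = 12616 + 4048 = 16664.
#{M_18 = 7} = 25232 - 16664 = 8568.
P(M_18 = 7) = 8568/262144 = 1071/32768

Answer: 1071/32768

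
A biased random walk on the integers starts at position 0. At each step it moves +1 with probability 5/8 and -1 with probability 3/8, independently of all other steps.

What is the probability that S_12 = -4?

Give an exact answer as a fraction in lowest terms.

Answer: 2029809375/68719476736

Derivation:
To reach position -4 after 12 steps: need 4 steps of +1 and 8 steps of -1.
Number of such sequences: C(12,4) = 495
Each has probability (5/8)^4 · (3/8)^8 = 4100625/68719476736
P = 495 · 4100625/68719476736 = 2029809375/68719476736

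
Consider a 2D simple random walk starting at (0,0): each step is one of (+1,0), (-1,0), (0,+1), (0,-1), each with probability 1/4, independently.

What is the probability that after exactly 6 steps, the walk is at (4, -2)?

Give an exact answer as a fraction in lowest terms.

Answer: 15/4096

Derivation:
Let h be the number of horizontal steps (so 6-h are vertical). To end at (4,-2) need (h+4)/2 right-steps and ((6-h)-2)/2 up-steps.
Sum over h with 4 ≤ h ≤ 4, h ≡ 0 (mod 2), 6-h ≡ 0 (mod 2):
h=4: C(6,4)·C(4,4)·C(2,0) = 15·1·1 = 15
Total favorable: 15
Total paths: 4^6 = 4096
P = 15/4096 = 15/4096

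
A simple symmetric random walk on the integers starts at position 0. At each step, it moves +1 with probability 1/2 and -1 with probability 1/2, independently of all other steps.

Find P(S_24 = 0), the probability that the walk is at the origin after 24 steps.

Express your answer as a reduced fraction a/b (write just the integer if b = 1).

Answer: 676039/4194304

Derivation:
To return to 0 after 24 steps: need exactly 12 steps of +1 and 12 of -1.
Favorable paths: C(24,12) = 2704156
Total paths: 2^24 = 16777216
P = 2704156/16777216 = 676039/4194304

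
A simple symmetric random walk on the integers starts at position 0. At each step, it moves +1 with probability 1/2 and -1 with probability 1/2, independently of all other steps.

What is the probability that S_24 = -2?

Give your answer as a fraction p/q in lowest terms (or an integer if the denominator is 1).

To reach position -2 after 24 steps: need 11 steps of +1 and 13 of -1.
Favorable paths: C(24,11) = 2496144
Total paths: 2^24 = 16777216
P = 2496144/16777216 = 156009/1048576

Answer: 156009/1048576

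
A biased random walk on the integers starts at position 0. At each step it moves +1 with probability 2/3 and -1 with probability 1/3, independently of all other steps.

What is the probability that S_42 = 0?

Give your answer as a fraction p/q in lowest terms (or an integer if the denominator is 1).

Answer: 376269525965864960/36472996377170786403

Derivation:
To be at 0 after 42 steps: need exactly 21 steps of +1 and 21 of -1.
Number of such sequences: C(42,21) = 538257874440
Each has probability (2/3)^21 · (1/3)^21 = 2097152/109418989131512359209
P = 538257874440 · 2097152/109418989131512359209 = 376269525965864960/36472996377170786403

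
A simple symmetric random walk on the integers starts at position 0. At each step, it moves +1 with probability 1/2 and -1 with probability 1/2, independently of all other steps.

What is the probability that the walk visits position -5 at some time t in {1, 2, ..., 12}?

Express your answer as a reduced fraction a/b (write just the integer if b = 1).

Count via complement. Let g(t,s) = #length-t paths at position s with S_1..S_t all ≠ -5.
g(t,s) = g(t-1,s-1) + g(t-1,s+1) for s ≠ -5; g(t,-5) = 0.
t=0: g(0,0)=1
t=1: g(1,-1)=1 g(1,1)=1
t=2: g(2,-2)=1 g(2,0)=2 g(2,2)=1
t=3: g(3,-3)=1 g(3,-1)=3 g(3,1)=3 g(3,3)=1
t=4: g(4,-4)=1 g(4,-2)=4 g(4,0)=6 g(4,2)=4 g(4,4)=1
t=5: g(5,-3)=5 g(5,-1)=10 g(5,1)=10 g(5,3)=5 g(5,5)=1
t=6: g(6,-4)=5 g(6,-2)=15 g(6,0)=20 g(6,2)=15 g(6,4)=6 g(6,6)=1
t=7: g(7,-3)=20 g(7,-1)=35 g(7,1)=35 g(7,3)=21 g(7,5)=7 g(7,7)=1
t=8: g(8,-4)=20 g(8,-2)=55 g(8,0)=70 g(8,2)=56 g(8,4)=28 g(8,6)=8 g(8,8)=1
t=9: g(9,-3)=75 g(9,-1)=125 g(9,1)=126 g(9,3)=84 g(9,5)=36 g(9,7)=9 g(9,9)=1
t=10: g(10,-4)=75 g(10,-2)=200 g(10,0)=251 g(10,2)=210 g(10,4)=120 g(10,6)=45 g(10,8)=10 g(10,10)=1
t=11: g(11,-3)=275 g(11,-1)=451 g(11,1)=461 g(11,3)=330 g(11,5)=165 g(11,7)=55 g(11,9)=11 g(11,11)=1
t=12: g(12,-4)=275 g(12,-2)=726 g(12,0)=912 g(12,2)=791 g(12,4)=495 g(12,6)=220 g(12,8)=66 g(12,10)=12 g(12,12)=1
Paths never hitting -5: Σ_s g(12,s) = 3498
Paths hitting -5: 2^12 - 3498 = 598
P = 598/4096 = 299/2048

Answer: 299/2048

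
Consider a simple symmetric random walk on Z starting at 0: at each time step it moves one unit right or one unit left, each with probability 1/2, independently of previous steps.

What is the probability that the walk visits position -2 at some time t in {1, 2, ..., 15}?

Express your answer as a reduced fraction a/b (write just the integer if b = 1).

Answer: 9949/16384

Derivation:
Count via complement. Let g(t,s) = #length-t paths at position s with S_1..S_t all ≠ -2.
g(t,s) = g(t-1,s-1) + g(t-1,s+1) for s ≠ -2; g(t,-2) = 0.
t=0: g(0,0)=1
t=1: g(1,-1)=1 g(1,1)=1
t=2: g(2,0)=2 g(2,2)=1
t=3: g(3,-1)=2 g(3,1)=3 g(3,3)=1
t=4: g(4,0)=5 g(4,2)=4 g(4,4)=1
t=5: g(5,-1)=5 g(5,1)=9 g(5,3)=5 g(5,5)=1
t=6: g(6,0)=14 g(6,2)=14 g(6,4)=6 g(6,6)=1
t=7: g(7,-1)=14 g(7,1)=28 g(7,3)=20 g(7,5)=7 g(7,7)=1
t=8: g(8,0)=42 g(8,2)=48 g(8,4)=27 g(8,6)=8 g(8,8)=1
t=9: g(9,-1)=42 g(9,1)=90 g(9,3)=75 g(9,5)=35 g(9,7)=9 g(9,9)=1
t=10: g(10,0)=132 g(10,2)=165 g(10,4)=110 g(10,6)=44 g(10,8)=10 g(10,10)=1
t=11: g(11,-1)=132 g(11,1)=297 g(11,3)=275 g(11,5)=154 g(11,7)=54 g(11,9)=11 g(11,11)=1
t=12: g(12,0)=429 g(12,2)=572 g(12,4)=429 g(12,6)=208 g(12,8)=65 g(12,10)=12 g(12,12)=1
t=13: g(13,-1)=429 g(13,1)=1001 g(13,3)=1001 g(13,5)=637 g(13,7)=273 g(13,9)=77 g(13,11)=13 g(13,13)=1
t=14: g(14,0)=1430 g(14,2)=2002 g(14,4)=1638 g(14,6)=910 g(14,8)=350 g(14,10)=90 g(14,12)=14 g(14,14)=1
t=15: g(15,-1)=1430 g(15,1)=3432 g(15,3)=3640 g(15,5)=2548 g(15,7)=1260 g(15,9)=440 g(15,11)=104 g(15,13)=15 g(15,15)=1
Paths never hitting -2: Σ_s g(15,s) = 12870
Paths hitting -2: 2^15 - 12870 = 19898
P = 19898/32768 = 9949/16384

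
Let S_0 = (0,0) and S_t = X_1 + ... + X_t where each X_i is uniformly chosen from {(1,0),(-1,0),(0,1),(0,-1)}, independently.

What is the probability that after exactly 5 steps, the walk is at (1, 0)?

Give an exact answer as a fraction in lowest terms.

Answer: 25/256

Derivation:
Let h be the number of horizontal steps (so 5-h are vertical). To end at (1,0) need (h+1)/2 right-steps and ((5-h)+0)/2 up-steps.
Sum over h with 1 ≤ h ≤ 5, h ≡ 1 (mod 2), 5-h ≡ 0 (mod 2):
h=1: C(5,1)·C(1,1)·C(4,2) = 5·1·6 = 30
h=3: C(5,3)·C(3,2)·C(2,1) = 10·3·2 = 60
h=5: C(5,5)·C(5,3)·C(0,0) = 1·10·1 = 10
Total favorable: 100
Total paths: 4^5 = 1024
P = 100/1024 = 25/256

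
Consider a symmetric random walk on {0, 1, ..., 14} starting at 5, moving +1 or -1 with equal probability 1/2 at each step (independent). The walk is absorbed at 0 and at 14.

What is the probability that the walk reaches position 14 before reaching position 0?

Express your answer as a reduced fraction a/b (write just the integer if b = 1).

Symmetric walk (p = 1/2): the harmonic-function argument gives P(hit 14 before 0 | start at 5) = a/N.
P = 5/14 = 5/14

Answer: 5/14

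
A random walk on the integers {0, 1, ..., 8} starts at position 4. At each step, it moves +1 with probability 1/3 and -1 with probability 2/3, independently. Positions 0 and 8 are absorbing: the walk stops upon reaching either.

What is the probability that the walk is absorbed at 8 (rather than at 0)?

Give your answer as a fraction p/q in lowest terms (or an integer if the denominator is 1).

Biased walk: p = 1/3, q = 2/3, r = q/p = 2
Gambler's ruin: P(hit 8 before 0 | start at 4) = (1 - r^a)/(1 - r^N)
r^4 = 16; r^8 = 256
P = (1 - 16) / (1 - 256) = -15 / -255 = 1/17

Answer: 1/17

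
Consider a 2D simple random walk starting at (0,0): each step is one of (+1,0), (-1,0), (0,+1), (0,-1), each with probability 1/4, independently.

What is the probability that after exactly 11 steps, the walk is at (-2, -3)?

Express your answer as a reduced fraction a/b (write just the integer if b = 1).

Let h be the number of horizontal steps (so 11-h are vertical). To end at (-2,-3) need (h-2)/2 right-steps and ((11-h)-3)/2 up-steps.
Sum over h with 2 ≤ h ≤ 8, h ≡ 0 (mod 2), 11-h ≡ 1 (mod 2):
h=2: C(11,2)·C(2,0)·C(9,3) = 55·1·84 = 4620
h=4: C(11,4)·C(4,1)·C(7,2) = 330·4·21 = 27720
h=6: C(11,6)·C(6,2)·C(5,1) = 462·15·5 = 34650
h=8: C(11,8)·C(8,3)·C(3,0) = 165·56·1 = 9240
Total favorable: 76230
Total paths: 4^11 = 4194304
P = 76230/4194304 = 38115/2097152

Answer: 38115/2097152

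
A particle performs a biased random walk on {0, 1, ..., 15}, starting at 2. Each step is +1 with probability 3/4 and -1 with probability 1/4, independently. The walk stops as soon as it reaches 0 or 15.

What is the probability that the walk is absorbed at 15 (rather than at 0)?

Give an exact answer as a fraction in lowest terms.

Biased walk: p = 3/4, q = 1/4, r = q/p = 1/3
Gambler's ruin: P(hit 15 before 0 | start at 2) = (1 - r^a)/(1 - r^N)
r^2 = 1/9; r^15 = 1/14348907
P = (1 - 1/9) / (1 - 1/14348907) = 8/9 / 14348906/14348907 = 6377292/7174453

Answer: 6377292/7174453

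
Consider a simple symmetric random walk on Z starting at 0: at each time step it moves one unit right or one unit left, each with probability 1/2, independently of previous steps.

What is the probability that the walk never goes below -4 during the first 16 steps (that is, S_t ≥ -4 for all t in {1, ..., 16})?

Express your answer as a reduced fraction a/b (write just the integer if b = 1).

Answer: 25883/32768

Derivation:
Let f(t,s) = #length-t paths at position s with S_1..S_t all ≥ -4.
f(t,s) = f(t-1,s-1) + f(t-1,s+1) for s ≥ -4; f(t,s) = 0 for s < -4.
t=0: f(0,0)=1
t=1: f(1,-1)=1 f(1,1)=1
t=2: f(2,-2)=1 f(2,0)=2 f(2,2)=1
t=3: f(3,-3)=1 f(3,-1)=3 f(3,1)=3 f(3,3)=1
t=4: f(4,-4)=1 f(4,-2)=4 f(4,0)=6 f(4,2)=4 f(4,4)=1
t=5: f(5,-3)=5 f(5,-1)=10 f(5,1)=10 f(5,3)=5 f(5,5)=1
t=6: f(6,-4)=5 f(6,-2)=15 f(6,0)=20 f(6,2)=15 f(6,4)=6 f(6,6)=1
t=7: f(7,-3)=20 f(7,-1)=35 f(7,1)=35 f(7,3)=21 f(7,5)=7 f(7,7)=1
t=8: f(8,-4)=20 f(8,-2)=55 f(8,0)=70 f(8,2)=56 f(8,4)=28 f(8,6)=8 f(8,8)=1
t=9: f(9,-3)=75 f(9,-1)=125 f(9,1)=126 f(9,3)=84 f(9,5)=36 f(9,7)=9 f(9,9)=1
t=10: f(10,-4)=75 f(10,-2)=200 f(10,0)=251 f(10,2)=210 f(10,4)=120 f(10,6)=45 f(10,8)=10 f(10,10)=1
t=11: f(11,-3)=275 f(11,-1)=451 f(11,1)=461 f(11,3)=330 f(11,5)=165 f(11,7)=55 f(11,9)=11 f(11,11)=1
t=12: f(12,-4)=275 f(12,-2)=726 f(12,0)=912 f(12,2)=791 f(12,4)=495 f(12,6)=220 f(12,8)=66 f(12,10)=12 f(12,12)=1
t=13: f(13,-3)=1001 f(13,-1)=1638 f(13,1)=1703 f(13,3)=1286 f(13,5)=715 f(13,7)=286 f(13,9)=78 f(13,11)=13 f(13,13)=1
t=14: f(14,-4)=1001 f(14,-2)=2639 f(14,0)=3341 f(14,2)=2989 f(14,4)=2001 f(14,6)=1001 f(14,8)=364 f(14,10)=91 f(14,12)=14 f(14,14)=1
t=15: f(15,-3)=3640 f(15,-1)=5980 f(15,1)=6330 f(15,3)=4990 f(15,5)=3002 f(15,7)=1365 f(15,9)=455 f(15,11)=105 f(15,13)=15 f(15,15)=1
t=16: f(16,-4)=3640 f(16,-2)=9620 f(16,0)=12310 f(16,2)=11320 f(16,4)=7992 f(16,6)=4367 f(16,8)=1820 f(16,10)=560 f(16,12)=120 f(16,14)=16 f(16,16)=1
Σ_s f(16,s) = 51766
P = 51766/65536 = 25883/32768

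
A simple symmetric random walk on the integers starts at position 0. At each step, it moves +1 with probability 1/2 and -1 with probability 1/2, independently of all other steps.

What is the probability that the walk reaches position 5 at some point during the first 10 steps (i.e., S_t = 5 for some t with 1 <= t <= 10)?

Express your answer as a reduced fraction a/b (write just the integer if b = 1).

Count via complement. Let g(t,s) = #length-t paths at position s with S_1..S_t all ≠ 5.
g(t,s) = g(t-1,s-1) + g(t-1,s+1) for s ≠ 5; g(t,5) = 0.
t=0: g(0,0)=1
t=1: g(1,-1)=1 g(1,1)=1
t=2: g(2,-2)=1 g(2,0)=2 g(2,2)=1
t=3: g(3,-3)=1 g(3,-1)=3 g(3,1)=3 g(3,3)=1
t=4: g(4,-4)=1 g(4,-2)=4 g(4,0)=6 g(4,2)=4 g(4,4)=1
t=5: g(5,-5)=1 g(5,-3)=5 g(5,-1)=10 g(5,1)=10 g(5,3)=5
t=6: g(6,-6)=1 g(6,-4)=6 g(6,-2)=15 g(6,0)=20 g(6,2)=15 g(6,4)=5
t=7: g(7,-7)=1 g(7,-5)=7 g(7,-3)=21 g(7,-1)=35 g(7,1)=35 g(7,3)=20
t=8: g(8,-8)=1 g(8,-6)=8 g(8,-4)=28 g(8,-2)=56 g(8,0)=70 g(8,2)=55 g(8,4)=20
t=9: g(9,-9)=1 g(9,-7)=9 g(9,-5)=36 g(9,-3)=84 g(9,-1)=126 g(9,1)=125 g(9,3)=75
t=10: g(10,-10)=1 g(10,-8)=10 g(10,-6)=45 g(10,-4)=120 g(10,-2)=210 g(10,0)=251 g(10,2)=200 g(10,4)=75
Paths never hitting 5: Σ_s g(10,s) = 912
Paths hitting 5: 2^10 - 912 = 112
P = 112/1024 = 7/64

Answer: 7/64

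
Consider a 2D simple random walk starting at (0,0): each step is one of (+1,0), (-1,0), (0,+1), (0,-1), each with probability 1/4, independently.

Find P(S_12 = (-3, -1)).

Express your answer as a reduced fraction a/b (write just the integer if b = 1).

Let h be the number of horizontal steps (so 12-h are vertical). To end at (-3,-1) need (h-3)/2 right-steps and ((12-h)-1)/2 up-steps.
Sum over h with 3 ≤ h ≤ 11, h ≡ 1 (mod 2), 12-h ≡ 1 (mod 2):
h=3: C(12,3)·C(3,0)·C(9,4) = 220·1·126 = 27720
h=5: C(12,5)·C(5,1)·C(7,3) = 792·5·35 = 138600
h=7: C(12,7)·C(7,2)·C(5,2) = 792·21·10 = 166320
h=9: C(12,9)·C(9,3)·C(3,1) = 220·84·3 = 55440
h=11: C(12,11)·C(11,4)·C(1,0) = 12·330·1 = 3960
Total favorable: 392040
Total paths: 4^12 = 16777216
P = 392040/16777216 = 49005/2097152

Answer: 49005/2097152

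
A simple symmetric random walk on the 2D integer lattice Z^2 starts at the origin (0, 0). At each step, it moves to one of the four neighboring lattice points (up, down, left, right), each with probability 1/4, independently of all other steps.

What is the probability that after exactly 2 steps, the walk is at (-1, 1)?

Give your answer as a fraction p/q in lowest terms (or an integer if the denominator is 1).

Let h be the number of horizontal steps (so 2-h are vertical). To end at (-1,1) need (h-1)/2 right-steps and ((2-h)+1)/2 up-steps.
Sum over h with 1 ≤ h ≤ 1, h ≡ 1 (mod 2), 2-h ≡ 1 (mod 2):
h=1: C(2,1)·C(1,0)·C(1,1) = 2·1·1 = 2
Total favorable: 2
Total paths: 4^2 = 16
P = 2/16 = 1/8

Answer: 1/8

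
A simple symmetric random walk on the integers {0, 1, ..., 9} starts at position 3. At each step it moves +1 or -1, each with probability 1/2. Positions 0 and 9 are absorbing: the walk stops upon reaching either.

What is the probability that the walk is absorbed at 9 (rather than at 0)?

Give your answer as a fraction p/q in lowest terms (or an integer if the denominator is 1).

Answer: 1/3

Derivation:
Symmetric walk (p = 1/2): the harmonic-function argument gives P(hit 9 before 0 | start at 3) = a/N.
P = 3/9 = 1/3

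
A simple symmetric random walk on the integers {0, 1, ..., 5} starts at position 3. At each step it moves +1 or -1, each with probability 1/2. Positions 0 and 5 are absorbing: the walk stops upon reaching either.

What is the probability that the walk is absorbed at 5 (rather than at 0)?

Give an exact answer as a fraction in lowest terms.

Symmetric walk (p = 1/2): the harmonic-function argument gives P(hit 5 before 0 | start at 3) = a/N.
P = 3/5 = 3/5

Answer: 3/5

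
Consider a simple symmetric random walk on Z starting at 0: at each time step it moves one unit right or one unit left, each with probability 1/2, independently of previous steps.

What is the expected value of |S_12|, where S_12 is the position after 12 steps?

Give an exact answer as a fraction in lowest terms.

S_12 takes values m ≡ 0 (mod 2) with |m| ≤ 12; P(S_12=m) = C(12,(12+m)/2)/2^12.
Total paths: 2^12 = 4096
Distribution: P(S=-12)=1/4096, P(S=-10)=12/4096, P(S=-8)=66/4096, P(S=-6)=220/4096, P(S=-4)=495/4096, P(S=-2)=792/4096, P(S=0)=924/4096, P(S=2)=792/4096, P(S=4)=495/4096, P(S=6)=220/4096, P(S=8)=66/4096, P(S=10)=12/4096, P(S=12)=1/4096
E[|S_12|] = Σ_m |m|·P(S_12=m) = 11088/4096 = 693/256

Answer: 693/256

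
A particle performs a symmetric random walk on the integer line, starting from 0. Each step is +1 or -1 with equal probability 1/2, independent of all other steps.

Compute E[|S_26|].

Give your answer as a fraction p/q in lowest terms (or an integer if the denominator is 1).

S_26 takes values m ≡ 0 (mod 2) with |m| ≤ 26; P(S_26=m) = C(26,(26+m)/2)/2^26.
Total paths: 2^26 = 67108864
Distribution: P(S=-26)=1/67108864, P(S=-24)=26/67108864, P(S=-22)=325/67108864, P(S=-20)=2600/67108864, P(S=-18)=14950/67108864, P(S=-16)=65780/67108864, P(S=-14)=230230/67108864, P(S=-12)=657800/67108864, P(S=-10)=1562275/67108864, P(S=-8)=3124550/67108864, P(S=-6)=5311735/67108864, P(S=-4)=7726160/67108864, P(S=-2)=9657700/67108864, P(S=0)=10400600/67108864, P(S=2)=9657700/67108864, P(S=4)=7726160/67108864, P(S=6)=5311735/67108864, P(S=8)=3124550/67108864, P(S=10)=1562275/67108864, P(S=12)=657800/67108864, P(S=14)=230230/67108864, P(S=16)=65780/67108864, P(S=18)=14950/67108864, P(S=20)=2600/67108864, P(S=22)=325/67108864, P(S=24)=26/67108864, P(S=26)=1/67108864
E[|S_26|] = Σ_m |m|·P(S_26=m) = 270415600/67108864 = 16900975/4194304

Answer: 16900975/4194304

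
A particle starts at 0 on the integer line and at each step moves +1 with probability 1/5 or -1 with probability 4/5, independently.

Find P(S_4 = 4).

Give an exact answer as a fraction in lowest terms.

To reach position 4 after 4 steps: need 4 steps of +1 and 0 steps of -1.
Number of such sequences: C(4,4) = 1
Each has probability (1/5)^4 · (4/5)^0 = 1/625
P = 1 · 1/625 = 1/625

Answer: 1/625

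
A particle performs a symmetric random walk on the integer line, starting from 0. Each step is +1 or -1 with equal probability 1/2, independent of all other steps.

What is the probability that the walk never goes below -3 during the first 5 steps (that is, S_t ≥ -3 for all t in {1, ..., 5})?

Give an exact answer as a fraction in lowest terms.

Let f(t,s) = #length-t paths at position s with S_1..S_t all ≥ -3.
f(t,s) = f(t-1,s-1) + f(t-1,s+1) for s ≥ -3; f(t,s) = 0 for s < -3.
t=0: f(0,0)=1
t=1: f(1,-1)=1 f(1,1)=1
t=2: f(2,-2)=1 f(2,0)=2 f(2,2)=1
t=3: f(3,-3)=1 f(3,-1)=3 f(3,1)=3 f(3,3)=1
t=4: f(4,-2)=4 f(4,0)=6 f(4,2)=4 f(4,4)=1
t=5: f(5,-3)=4 f(5,-1)=10 f(5,1)=10 f(5,3)=5 f(5,5)=1
Σ_s f(5,s) = 30
P = 30/32 = 15/16

Answer: 15/16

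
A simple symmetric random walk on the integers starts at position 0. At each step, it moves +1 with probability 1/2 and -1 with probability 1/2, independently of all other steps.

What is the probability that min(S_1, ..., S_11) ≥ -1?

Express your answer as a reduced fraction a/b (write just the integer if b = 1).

Answer: 231/512

Derivation:
Let f(t,s) = #length-t paths at position s with S_1..S_t all ≥ -1.
f(t,s) = f(t-1,s-1) + f(t-1,s+1) for s ≥ -1; f(t,s) = 0 for s < -1.
t=0: f(0,0)=1
t=1: f(1,-1)=1 f(1,1)=1
t=2: f(2,0)=2 f(2,2)=1
t=3: f(3,-1)=2 f(3,1)=3 f(3,3)=1
t=4: f(4,0)=5 f(4,2)=4 f(4,4)=1
t=5: f(5,-1)=5 f(5,1)=9 f(5,3)=5 f(5,5)=1
t=6: f(6,0)=14 f(6,2)=14 f(6,4)=6 f(6,6)=1
t=7: f(7,-1)=14 f(7,1)=28 f(7,3)=20 f(7,5)=7 f(7,7)=1
t=8: f(8,0)=42 f(8,2)=48 f(8,4)=27 f(8,6)=8 f(8,8)=1
t=9: f(9,-1)=42 f(9,1)=90 f(9,3)=75 f(9,5)=35 f(9,7)=9 f(9,9)=1
t=10: f(10,0)=132 f(10,2)=165 f(10,4)=110 f(10,6)=44 f(10,8)=10 f(10,10)=1
t=11: f(11,-1)=132 f(11,1)=297 f(11,3)=275 f(11,5)=154 f(11,7)=54 f(11,9)=11 f(11,11)=1
Σ_s f(11,s) = 924
P = 924/2048 = 231/512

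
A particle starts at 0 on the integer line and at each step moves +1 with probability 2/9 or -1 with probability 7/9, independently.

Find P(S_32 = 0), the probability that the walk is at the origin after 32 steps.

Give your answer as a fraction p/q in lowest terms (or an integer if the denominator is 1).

Answer: 145458337965806505342402560/381520424476945831628649898809

Derivation:
To be at 0 after 32 steps: need exactly 16 steps of +1 and 16 of -1.
Number of such sequences: C(32,16) = 601080390
Each has probability (2/9)^16 · (7/9)^16 = 2177953337809371136/3433683820292512484657849089281
P = 601080390 · 2177953337809371136/3433683820292512484657849089281 = 145458337965806505342402560/381520424476945831628649898809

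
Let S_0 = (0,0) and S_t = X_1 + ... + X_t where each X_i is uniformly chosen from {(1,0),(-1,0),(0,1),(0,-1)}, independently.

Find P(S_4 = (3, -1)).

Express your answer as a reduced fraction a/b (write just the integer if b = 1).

Answer: 1/64

Derivation:
Let h be the number of horizontal steps (so 4-h are vertical). To end at (3,-1) need (h+3)/2 right-steps and ((4-h)-1)/2 up-steps.
Sum over h with 3 ≤ h ≤ 3, h ≡ 1 (mod 2), 4-h ≡ 1 (mod 2):
h=3: C(4,3)·C(3,3)·C(1,0) = 4·1·1 = 4
Total favorable: 4
Total paths: 4^4 = 256
P = 4/256 = 1/64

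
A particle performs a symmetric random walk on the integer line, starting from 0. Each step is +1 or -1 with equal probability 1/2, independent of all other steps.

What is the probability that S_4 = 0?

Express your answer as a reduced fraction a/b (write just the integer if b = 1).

Answer: 3/8

Derivation:
To return to 0 after 4 steps: need exactly 2 steps of +1 and 2 of -1.
Favorable paths: C(4,2) = 6
Total paths: 2^4 = 16
P = 6/16 = 3/8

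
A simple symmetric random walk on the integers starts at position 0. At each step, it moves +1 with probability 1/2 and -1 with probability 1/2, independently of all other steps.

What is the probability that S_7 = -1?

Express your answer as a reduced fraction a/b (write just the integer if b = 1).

Answer: 35/128

Derivation:
To reach position -1 after 7 steps: need 3 steps of +1 and 4 of -1.
Favorable paths: C(7,3) = 35
Total paths: 2^7 = 128
P = 35/128 = 35/128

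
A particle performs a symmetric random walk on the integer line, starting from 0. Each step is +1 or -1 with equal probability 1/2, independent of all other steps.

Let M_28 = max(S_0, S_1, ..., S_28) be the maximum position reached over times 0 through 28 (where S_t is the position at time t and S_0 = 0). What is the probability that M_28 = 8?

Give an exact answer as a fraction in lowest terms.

Answer: 6561555/134217728

Derivation:
Let M_28 = max(S_0,...,S_28). Use the reflection principle: for j ≥ 1, #{paths with M_28 ≥ j} = #{S_28 ≥ j} + #{S_28 ≥ j+1}.
By reflection, #{M_28 ≥ 8} = #{S_28 ≥ 8} + #{S_28 ≥ 9} = 24821333 + 11698223 = 36519556.
#{M_28 ≥ 9} = #{S_28 ≥ 9} + #{S_28 ≥ 10} = 11698223 + 11698223 = 23396446.
#{M_28 = 8} = 36519556 - 23396446 = 13123110.
P(M_28 = 8) = 13123110/268435456 = 6561555/134217728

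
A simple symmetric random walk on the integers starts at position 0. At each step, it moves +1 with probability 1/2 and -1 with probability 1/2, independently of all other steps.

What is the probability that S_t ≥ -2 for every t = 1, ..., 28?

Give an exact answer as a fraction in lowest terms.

Answer: 14375115/33554432

Derivation:
Let f(t,s) = #length-t paths at position s with S_1..S_t all ≥ -2.
f(t,s) = f(t-1,s-1) + f(t-1,s+1) for s ≥ -2; f(t,s) = 0 for s < -2.
t=0: f(0,0)=1
t=1: f(1,-1)=1 f(1,1)=1
t=2: f(2,-2)=1 f(2,0)=2 f(2,2)=1
t=3: f(3,-1)=3 f(3,1)=3 f(3,3)=1
t=4: f(4,-2)=3 f(4,0)=6 f(4,2)=4 f(4,4)=1
t=5: f(5,-1)=9 f(5,1)=10 f(5,3)=5 f(5,5)=1
t=6: f(6,-2)=9 f(6,0)=19 f(6,2)=15 f(6,4)=6 f(6,6)=1
t=7: f(7,-1)=28 f(7,1)=34 f(7,3)=21 f(7,5)=7 f(7,7)=1
t=8: f(8,-2)=28 f(8,0)=62 f(8,2)=55 f(8,4)=28 f(8,6)=8 f(8,8)=1
t=9: f(9,-1)=90 f(9,1)=117 f(9,3)=83 f(9,5)=36 f(9,7)=9 f(9,9)=1
t=10: f(10,-2)=90 f(10,0)=207 f(10,2)=200 f(10,4)=119 f(10,6)=45 f(10,8)=10 f(10,10)=1
t=11: f(11,-1)=297 f(11,1)=407 f(11,3)=319 f(11,5)=164 f(11,7)=55 f(11,9)=11 f(11,11)=1
t=12: f(12,-2)=297 f(12,0)=704 f(12,2)=726 f(12,4)=483 f(12,6)=219 f(12,8)=66 f(12,10)=12 f(12,12)=1
t=13: f(13,-1)=1001 f(13,1)=1430 f(13,3)=1209 f(13,5)=702 f(13,7)=285 f(13,9)=78 f(13,11)=13 f(13,13)=1
t=14: f(14,-2)=1001 f(14,0)=2431 f(14,2)=2639 f(14,4)=1911 f(14,6)=987 f(14,8)=363 f(14,10)=91 f(14,12)=14 f(14,14)=1
t=15: f(15,-1)=3432 f(15,1)=5070 f(15,3)=4550 f(15,5)=2898 f(15,7)=1350 f(15,9)=454 f(15,11)=105 f(15,13)=15 f(15,15)=1
t=16: f(16,-2)=3432 f(16,0)=8502 f(16,2)=9620 f(16,4)=7448 f(16,6)=4248 f(16,8)=1804 f(16,10)=559 f(16,12)=120 f(16,14)=16 f(16,16)=1
t=17: f(17,-1)=11934 f(17,1)=18122 f(17,3)=17068 f(17,5)=11696 f(17,7)=6052 f(17,9)=2363 f(17,11)=679 f(17,13)=136 f(17,15)=17 f(17,17)=1
t=18: f(18,-2)=11934 f(18,0)=30056 f(18,2)=35190 f(18,4)=28764 f(18,6)=17748 f(18,8)=8415 f(18,10)=3042 f(18,12)=815 f(18,14)=153 f(18,16)=18 f(18,18)=1
t=19: f(19,-1)=41990 f(19,1)=65246 f(19,3)=63954 f(19,5)=46512 f(19,7)=26163 f(19,9)=11457 f(19,11)=3857 f(19,13)=968 f(19,15)=171 f(19,17)=19 f(19,19)=1
t=20: f(20,-2)=41990 f(20,0)=107236 f(20,2)=129200 f(20,4)=110466 f(20,6)=72675 f(20,8)=37620 f(20,10)=15314 f(20,12)=4825 f(20,14)=1139 f(20,16)=190 f(20,18)=20 f(20,20)=1
t=21: f(21,-1)=149226 f(21,1)=236436 f(21,3)=239666 f(21,5)=183141 f(21,7)=110295 f(21,9)=52934 f(21,11)=20139 f(21,13)=5964 f(21,15)=1329 f(21,17)=210 f(21,19)=21 f(21,21)=1
t=22: f(22,-2)=149226 f(22,0)=385662 f(22,2)=476102 f(22,4)=422807 f(22,6)=293436 f(22,8)=163229 f(22,10)=73073 f(22,12)=26103 f(22,14)=7293 f(22,16)=1539 f(22,18)=231 f(22,20)=22 f(22,22)=1
t=23: f(23,-1)=534888 f(23,1)=861764 f(23,3)=898909 f(23,5)=716243 f(23,7)=456665 f(23,9)=236302 f(23,11)=99176 f(23,13)=33396 f(23,15)=8832 f(23,17)=1770 f(23,19)=253 f(23,21)=23 f(23,23)=1
t=24: f(24,-2)=534888 f(24,0)=1396652 f(24,2)=1760673 f(24,4)=1615152 f(24,6)=1172908 f(24,8)=692967 f(24,10)=335478 f(24,12)=132572 f(24,14)=42228 f(24,16)=10602 f(24,18)=2023 f(24,20)=276 f(24,22)=24 f(24,24)=1
t=25: f(25,-1)=1931540 f(25,1)=3157325 f(25,3)=3375825 f(25,5)=2788060 f(25,7)=1865875 f(25,9)=1028445 f(25,11)=468050 f(25,13)=174800 f(25,15)=52830 f(25,17)=12625 f(25,19)=2299 f(25,21)=300 f(25,23)=25 f(25,25)=1
t=26: f(26,-2)=1931540 f(26,0)=5088865 f(26,2)=6533150 f(26,4)=6163885 f(26,6)=4653935 f(26,8)=2894320 f(26,10)=1496495 f(26,12)=642850 f(26,14)=227630 f(26,16)=65455 f(26,18)=14924 f(26,20)=2599 f(26,22)=325 f(26,24)=26 f(26,26)=1
t=27: f(27,-1)=7020405 f(27,1)=11622015 f(27,3)=12697035 f(27,5)=10817820 f(27,7)=7548255 f(27,9)=4390815 f(27,11)=2139345 f(27,13)=870480 f(27,15)=293085 f(27,17)=80379 f(27,19)=17523 f(27,21)=2924 f(27,23)=351 f(27,25)=27 f(27,27)=1
t=28: f(28,-2)=7020405 f(28,0)=18642420 f(28,2)=24319050 f(28,4)=23514855 f(28,6)=18366075 f(28,8)=11939070 f(28,10)=6530160 f(28,12)=3009825 f(28,14)=1163565 f(28,16)=373464 f(28,18)=97902 f(28,20)=20447 f(28,22)=3275 f(28,24)=378 f(28,26)=28 f(28,28)=1
Σ_s f(28,s) = 115000920
P = 115000920/268435456 = 14375115/33554432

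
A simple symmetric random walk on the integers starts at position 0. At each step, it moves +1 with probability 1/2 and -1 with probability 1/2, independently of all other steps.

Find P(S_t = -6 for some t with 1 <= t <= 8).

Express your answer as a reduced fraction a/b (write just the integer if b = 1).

Count via complement. Let g(t,s) = #length-t paths at position s with S_1..S_t all ≠ -6.
g(t,s) = g(t-1,s-1) + g(t-1,s+1) for s ≠ -6; g(t,-6) = 0.
t=0: g(0,0)=1
t=1: g(1,-1)=1 g(1,1)=1
t=2: g(2,-2)=1 g(2,0)=2 g(2,2)=1
t=3: g(3,-3)=1 g(3,-1)=3 g(3,1)=3 g(3,3)=1
t=4: g(4,-4)=1 g(4,-2)=4 g(4,0)=6 g(4,2)=4 g(4,4)=1
t=5: g(5,-5)=1 g(5,-3)=5 g(5,-1)=10 g(5,1)=10 g(5,3)=5 g(5,5)=1
t=6: g(6,-4)=6 g(6,-2)=15 g(6,0)=20 g(6,2)=15 g(6,4)=6 g(6,6)=1
t=7: g(7,-5)=6 g(7,-3)=21 g(7,-1)=35 g(7,1)=35 g(7,3)=21 g(7,5)=7 g(7,7)=1
t=8: g(8,-4)=27 g(8,-2)=56 g(8,0)=70 g(8,2)=56 g(8,4)=28 g(8,6)=8 g(8,8)=1
Paths never hitting -6: Σ_s g(8,s) = 246
Paths hitting -6: 2^8 - 246 = 10
P = 10/256 = 5/128

Answer: 5/128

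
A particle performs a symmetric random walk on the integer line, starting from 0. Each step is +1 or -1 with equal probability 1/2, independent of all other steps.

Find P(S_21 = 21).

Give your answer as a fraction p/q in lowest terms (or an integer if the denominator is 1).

To reach position 21 after 21 steps: need 21 steps of +1 and 0 of -1.
Favorable paths: C(21,21) = 1
Total paths: 2^21 = 2097152
P = 1/2097152 = 1/2097152

Answer: 1/2097152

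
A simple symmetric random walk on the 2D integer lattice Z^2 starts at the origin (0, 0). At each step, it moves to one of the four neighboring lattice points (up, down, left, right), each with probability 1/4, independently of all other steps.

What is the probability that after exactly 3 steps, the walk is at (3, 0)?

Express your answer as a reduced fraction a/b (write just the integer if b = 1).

Answer: 1/64

Derivation:
Let h be the number of horizontal steps (so 3-h are vertical). To end at (3,0) need (h+3)/2 right-steps and ((3-h)+0)/2 up-steps.
Sum over h with 3 ≤ h ≤ 3, h ≡ 1 (mod 2), 3-h ≡ 0 (mod 2):
h=3: C(3,3)·C(3,3)·C(0,0) = 1·1·1 = 1
Total favorable: 1
Total paths: 4^3 = 64
P = 1/64 = 1/64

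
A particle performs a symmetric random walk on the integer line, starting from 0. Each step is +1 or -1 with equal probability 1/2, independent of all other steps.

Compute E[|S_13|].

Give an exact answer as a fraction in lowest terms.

Answer: 3003/1024

Derivation:
S_13 takes values m ≡ 1 (mod 2) with |m| ≤ 13; P(S_13=m) = C(13,(13+m)/2)/2^13.
Total paths: 2^13 = 8192
Distribution: P(S=-13)=1/8192, P(S=-11)=13/8192, P(S=-9)=78/8192, P(S=-7)=286/8192, P(S=-5)=715/8192, P(S=-3)=1287/8192, P(S=-1)=1716/8192, P(S=1)=1716/8192, P(S=3)=1287/8192, P(S=5)=715/8192, P(S=7)=286/8192, P(S=9)=78/8192, P(S=11)=13/8192, P(S=13)=1/8192
E[|S_13|] = Σ_m |m|·P(S_13=m) = 24024/8192 = 3003/1024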